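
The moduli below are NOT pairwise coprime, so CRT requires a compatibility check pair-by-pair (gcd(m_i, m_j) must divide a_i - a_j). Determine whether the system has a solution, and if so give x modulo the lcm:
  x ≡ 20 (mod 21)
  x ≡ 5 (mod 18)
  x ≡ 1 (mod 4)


Moduli 21, 18, 4 are not pairwise coprime, so CRT works modulo lcm(m_i) when all pairwise compatibility conditions hold.
Pairwise compatibility: gcd(m_i, m_j) must divide a_i - a_j for every pair.
Merge one congruence at a time:
  Start: x ≡ 20 (mod 21).
  Combine with x ≡ 5 (mod 18): gcd(21, 18) = 3; 5 - 20 = -15, which IS divisible by 3, so compatible.
    Write x = 20 + 21·t and substitute into x ≡ 5 (mod 18): 21·t ≡ 5 − 20 = -15 (mod 18).
    Divide the congruence (and modulus) by g = 3: 7·t ≡ -5 (mod 6).
    Reduce coefficients mod 6: 1·t ≡ 1 (mod 6).
    So t ≡ 1 (mod 6).
    Then x = 20 + 21·1 = 41, valid modulo lcm(21, 18) = 126: x ≡ 41 (mod 126).
  Combine with x ≡ 1 (mod 4): gcd(126, 4) = 2; 1 - 41 = -40, which IS divisible by 2, so compatible.
    Write x = 41 + 126·t and substitute into x ≡ 1 (mod 4): 126·t ≡ 1 − 41 = -40 (mod 4).
    Divide the congruence (and modulus) by g = 2: 63·t ≡ -20 (mod 2).
    Reduce coefficients mod 2: 1·t ≡ 0 (mod 2).
    So t ≡ 0 (mod 2).
    Then x = 41 + 126·0 = 41, valid modulo lcm(126, 4) = 252: x ≡ 41 (mod 252).
Verify: 41 mod 21 = 20, 41 mod 18 = 5, 41 mod 4 = 1.

x ≡ 41 (mod 252).


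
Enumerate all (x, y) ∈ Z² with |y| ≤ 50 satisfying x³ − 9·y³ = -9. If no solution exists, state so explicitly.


The equation is x³ - 9y³ = -9. For fixed y, x³ = 9·y³ − 9, so a solution requires the RHS to be a perfect cube.
Strategy: iterate y from -50 to 50, compute RHS = 9·y³ − 9, and check whether it is a (positive or negative) perfect cube.
Check small values of y:
  y = 0: RHS = -9 is not a perfect cube.
  y = 1: RHS = 0 = (0)³ ⇒ x = 0 works.
  y = -1: RHS = -18 is not a perfect cube.
  y = 2: RHS = 63 is not a perfect cube.
  y = -2: RHS = -81 is not a perfect cube.
  y = 3: RHS = 234 is not a perfect cube.
  y = -3: RHS = -252 is not a perfect cube.
Continuing the search up to |y| = 50 finds no further solutions beyond those listed.
Collected solutions: (0, 1).

Solutions (with |y| ≤ 50): (0, 1).


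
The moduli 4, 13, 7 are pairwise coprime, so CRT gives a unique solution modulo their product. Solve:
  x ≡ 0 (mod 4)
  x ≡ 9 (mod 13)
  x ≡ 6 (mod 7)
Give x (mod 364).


Moduli 4, 13, 7 are pairwise coprime; by CRT there is a unique solution modulo M = 4 · 13 · 7 = 364.
Solve pairwise, accumulating the modulus:
  Start with x ≡ 0 (mod 4).
  Combine with x ≡ 9 (mod 13): since gcd(4, 13) = 1, we get a unique residue mod 52.
    Write x = 0 + 4·t and substitute into x ≡ 9 (mod 13): 4·t ≡ 9 − 0 = 9 (mod 13).
    The inverse of 4 mod 13 is 10 (since 4·10 = 40 = 3·13 + 1), so t ≡ 10·9 = 90 ≡ 12 (mod 13).
    Then x = 0 + 4·12 = 48, valid modulo lcm(4, 13) = 52: x ≡ 48 (mod 52).
  Combine with x ≡ 6 (mod 7): since gcd(52, 7) = 1, we get a unique residue mod 364.
    Write x = 48 + 52·t and substitute into x ≡ 6 (mod 7): 52·t ≡ 6 − 48 = -42 (mod 7).
    Reduce coefficients mod 7: 3·t ≡ 0 (mod 7).
    The inverse of 3 mod 7 is 5 (since 3·5 = 15 = 2·7 + 1), so t ≡ 5·0 = 0 ≡ 0 (mod 7).
    Then x = 48 + 52·0 = 48, valid modulo lcm(52, 7) = 364: x ≡ 48 (mod 364).
Verify: 48 mod 4 = 0 ✓, 48 mod 13 = 9 ✓, 48 mod 7 = 6 ✓.

x ≡ 48 (mod 364).


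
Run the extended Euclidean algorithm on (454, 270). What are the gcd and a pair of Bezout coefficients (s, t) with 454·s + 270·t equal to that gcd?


Euclidean algorithm on (454, 270) — divide until remainder is 0:
  454 = 1 · 270 + 184
  270 = 1 · 184 + 86
  184 = 2 · 86 + 12
  86 = 7 · 12 + 2
  12 = 6 · 2 + 0
gcd(454, 270) = 2.
Track Bezout coefficients alongside the remainders: start with r₀ = 454 = a·1 + b·0 (s = 1, t = 0) and r₁ = 270 = a·0 + b·1 (s = 0, t = 1); each new remainder r_{k+1} = r_{k-1} − q_k·r_k inherits s_{k+1} = s_{k-1} − q_k·s_k, t_{k+1} = t_{k-1} − q_k·t_k, so r_k = a·s_k + b·t_k at every step:
  q = 1: r = 184, s = 1 − 1·0 = 1, t = 0 − 1·1 = -1  (check: 454·1 + 270·(-1) = 184)
  q = 1: r = 86, s = 0 − 1·1 = -1, t = 1 − 1·(-1) = 2  (check: 454·(-1) + 270·2 = 86)
  q = 2: r = 12, s = 1 − 2·(-1) = 3, t = -1 − 2·2 = -5  (check: 454·3 + 270·(-5) = 12)
  q = 7: r = 2, s = -1 − 7·3 = -22, t = 2 − 7·(-5) = 37  (check: 454·(-22) + 270·37 = 2)
The row with r = 2 (the gcd) gives the Bezout coefficients s = -22, t = 37.
Result: 454 · (-22) + 270 · (37) = 2.

gcd(454, 270) = 2; s = -22, t = 37 (check: 454·(-22) + 270·37 = 2).


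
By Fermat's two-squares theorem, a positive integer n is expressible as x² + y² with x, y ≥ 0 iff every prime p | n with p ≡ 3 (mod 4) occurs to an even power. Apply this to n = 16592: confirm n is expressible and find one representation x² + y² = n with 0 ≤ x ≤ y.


Step 1: Factor n = 16592 = 2^4 · 17 · 61.
Step 2: Check the mod-4 condition on each prime factor: 2 = 2 (special); 17 ≡ 1 (mod 4), exponent 1; 61 ≡ 1 (mod 4), exponent 1.
All primes ≡ 3 (mod 4) appear to even exponent (or don't appear), so by the two-squares theorem n IS expressible as a sum of two squares.
Step 3: Build a representation. Group n = k² · m with k = 4 and m = 17 · 61 = 1037 (a product of primes ≡ 1 (mod 4)); a representation of m scales to one of n via (k·x)² + (k·y)² = k²(x² + y²). Each prime p ≡ 1 (mod 4) is itself a sum of two squares; find a² by testing p − a² for a perfect square:
  17: 17 − 1² = 16 = 4² ⇒ 17 = 1² + 4².
  61: 61 − 1² = 60, 61 − 2² = 57, 61 − 3² = 52, 61 − 4² = 45, 61 − 5² = 36 = 6² ⇒ 61 = 5² + 6².
  Combine using the Brahmagupta–Fibonacci identity (a² + b²)(c² + d²) = (ac − bd)² + (ad + bc)² = (ac + bd)² + (ad − bc)²:
  17 · 61 = 1037: from (1² + 4²)(5² + 6²), take (1·5 − 4·6, 1·6 + 4·5) = (5 − 24, 6 + 20) = (-19, 26); dropping signs (only squares matter) gives (19, 26); check 19² + 26² = 361 + 676 = 1037 ✓.
  Scale by k = 4: (4·19, 4·26) = (76, 104).
Step 4: Order so x ≤ y and verify: 76² + 104² = 5776 + 10816 = 16592 = n. ✓

n = 16592 = 76² + 104² (one valid representation with x ≤ y).


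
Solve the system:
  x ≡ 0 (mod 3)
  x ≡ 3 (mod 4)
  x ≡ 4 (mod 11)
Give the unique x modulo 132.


Moduli 3, 4, 11 are pairwise coprime; by CRT there is a unique solution modulo M = 3 · 4 · 11 = 132.
Solve pairwise, accumulating the modulus:
  Start with x ≡ 0 (mod 3).
  Combine with x ≡ 3 (mod 4): since gcd(3, 4) = 1, we get a unique residue mod 12.
    Write x = 0 + 3·t and substitute into x ≡ 3 (mod 4): 3·t ≡ 3 − 0 = 3 (mod 4).
    The inverse of 3 mod 4 is 3 (since 3·3 = 9 = 2·4 + 1), so t ≡ 3·3 = 9 ≡ 1 (mod 4).
    Then x = 0 + 3·1 = 3, valid modulo lcm(3, 4) = 12: x ≡ 3 (mod 12).
  Combine with x ≡ 4 (mod 11): since gcd(12, 11) = 1, we get a unique residue mod 132.
    Write x = 3 + 12·t and substitute into x ≡ 4 (mod 11): 12·t ≡ 4 − 3 = 1 (mod 11).
    Reduce coefficients mod 11: 1·t ≡ 1 (mod 11).
    So t ≡ 1 (mod 11).
    Then x = 3 + 12·1 = 15, valid modulo lcm(12, 11) = 132: x ≡ 15 (mod 132).
Verify: 15 mod 3 = 0 ✓, 15 mod 4 = 3 ✓, 15 mod 11 = 4 ✓.

x ≡ 15 (mod 132).


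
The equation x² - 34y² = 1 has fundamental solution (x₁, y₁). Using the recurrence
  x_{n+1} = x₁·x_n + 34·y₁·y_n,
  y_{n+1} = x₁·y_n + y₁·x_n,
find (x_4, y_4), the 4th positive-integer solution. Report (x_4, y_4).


Step 1: Find the fundamental solution (x₁, y₁) of x² - 34y² = 1.
  Expand √34 as a continued fraction. a₀ = ⌊√34⌋ = 5; iterate m_{k+1} = d_k·a_k − m_k, d_{k+1} = (34 − m_{k+1}²)/d_k, a_{k+1} = ⌊(a₀ + m_{k+1})/d_{k+1}⌋ (starting m₀ = 0, d₀ = 1), with convergents p_k = a_k·p_{k-1} + p_{k-2}, q_k = a_k·q_{k-1} + q_{k-2} (p₋₁ = 1, q₋₁ = 0):
  k = 0: a₀ = 5; p₀/q₀ = 5/1; p₀² − 34·q₀² = 25 − 34 = -9.
  k = 1: m = 5, d = 9, a = ⌊(5 + 5)/9⌋ = 1; p/q = (1·5 + 1)/(1·1 + 0) = 6/1; p² − 34·q² = 36 − 34 = 2.
  k = 2: m = 4, d = 2, a = ⌊(5 + 4)/2⌋ = 4; p/q = (4·6 + 5)/(4·1 + 1) = 29/5; p² − 34·q² = 841 − 850 = -9.
  k = 3: m = 4, d = 9, a = ⌊(5 + 4)/9⌋ = 1; p/q = (1·29 + 6)/(1·5 + 1) = 35/6; p² − 34·q² = 1225 − 1224 = 1.
  The first convergent with p² − 34·q² = 1 gives the fundamental solution (x₁, y₁) = (35, 6).
Step 2: Apply the recurrence (x_{n+1}, y_{n+1}) = (x₁x_n + 34y₁y_n, x₁y_n + y₁x_n) repeatedly.
  From (x_1, y_1) = (35, 6): x_2 = 35·35 + 34·6·6 = 2449; y_2 = 35·6 + 6·35 = 420.
  From (x_2, y_2) = (2449, 420): x_3 = 35·2449 + 34·6·420 = 171395; y_3 = 35·420 + 6·2449 = 29394.
  From (x_3, y_3) = (171395, 29394): x_4 = 35·171395 + 34·6·29394 = 11995201; y_4 = 35·29394 + 6·171395 = 2057160.
Step 3: Verify x_4² - 34·y_4² = 143884847030401 - 143884847030400 = 1 (should be 1). ✓

(x_1, y_1) = (35, 6); (x_4, y_4) = (11995201, 2057160).


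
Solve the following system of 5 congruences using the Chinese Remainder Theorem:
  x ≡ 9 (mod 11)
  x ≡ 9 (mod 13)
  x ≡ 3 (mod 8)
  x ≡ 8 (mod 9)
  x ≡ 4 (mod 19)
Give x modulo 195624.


Product of moduli M = 11 · 13 · 8 · 9 · 19 = 195624.
Merge one congruence at a time:
  Start: x ≡ 9 (mod 11).
  Combine with x ≡ 9 (mod 13); new modulus lcm = 143.
    Write x = 9 + 11·t and substitute into x ≡ 9 (mod 13): 11·t ≡ 9 − 9 = 0 (mod 13).
    The inverse of 11 mod 13 is 6 (since 11·6 = 66 = 5·13 + 1), so t ≡ 6·0 = 0 ≡ 0 (mod 13).
    Then x = 9 + 11·0 = 9, valid modulo lcm(11, 13) = 143: x ≡ 9 (mod 143).
  Combine with x ≡ 3 (mod 8); new modulus lcm = 1144.
    Write x = 9 + 143·t and substitute into x ≡ 3 (mod 8): 143·t ≡ 3 − 9 = -6 (mod 8).
    Reduce coefficients mod 8: 7·t ≡ 2 (mod 8).
    The inverse of 7 mod 8 is 7 (since 7·7 = 49 = 6·8 + 1), so t ≡ 7·2 = 14 ≡ 6 (mod 8).
    Then x = 9 + 143·6 = 867, valid modulo lcm(143, 8) = 1144: x ≡ 867 (mod 1144).
  Combine with x ≡ 8 (mod 9); new modulus lcm = 10296.
    Write x = 867 + 1144·t and substitute into x ≡ 8 (mod 9): 1144·t ≡ 8 − 867 = -859 (mod 9).
    Reduce coefficients mod 9: 1·t ≡ 5 (mod 9).
    So t ≡ 5 (mod 9).
    Then x = 867 + 1144·5 = 6587, valid modulo lcm(1144, 9) = 10296: x ≡ 6587 (mod 10296).
  Combine with x ≡ 4 (mod 19); new modulus lcm = 195624.
    Write x = 6587 + 10296·t and substitute into x ≡ 4 (mod 19): 10296·t ≡ 4 − 6587 = -6583 (mod 19).
    Reduce coefficients mod 19: 17·t ≡ 10 (mod 19).
    The inverse of 17 mod 19 is 9 (since 17·9 = 153 = 8·19 + 1), so t ≡ 9·10 = 90 ≡ 14 (mod 19).
    Then x = 6587 + 10296·14 = 150731, valid modulo lcm(10296, 19) = 195624: x ≡ 150731 (mod 195624).
Verify against each original: 150731 mod 11 = 9, 150731 mod 13 = 9, 150731 mod 8 = 3, 150731 mod 9 = 8, 150731 mod 19 = 4.

x ≡ 150731 (mod 195624).


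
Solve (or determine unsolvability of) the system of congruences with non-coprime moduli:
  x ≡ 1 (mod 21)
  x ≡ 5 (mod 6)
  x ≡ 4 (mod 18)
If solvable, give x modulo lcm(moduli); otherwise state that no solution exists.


Moduli 21, 6, 18 are not pairwise coprime, so CRT works modulo lcm(m_i) when all pairwise compatibility conditions hold.
Pairwise compatibility: gcd(m_i, m_j) must divide a_i - a_j for every pair.
Merge one congruence at a time:
  Start: x ≡ 1 (mod 21).
  Combine with x ≡ 5 (mod 6): gcd(21, 6) = 3, and 5 - 1 = 4 is NOT divisible by 3.
    ⇒ system is inconsistent (no integer solution).

No solution (the system is inconsistent).


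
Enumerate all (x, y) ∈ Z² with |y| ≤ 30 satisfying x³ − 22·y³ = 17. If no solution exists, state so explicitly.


The equation is x³ - 22y³ = 17. For fixed y, x³ = 22·y³ + 17, so a solution requires the RHS to be a perfect cube.
Strategy: iterate y from -30 to 30, compute RHS = 22·y³ + 17, and check whether it is a (positive or negative) perfect cube.
Check small values of y:
  y = 0: RHS = 17 is not a perfect cube.
  y = 1: RHS = 39 is not a perfect cube.
  y = -1: RHS = -5 is not a perfect cube.
  y = 2: RHS = 193 is not a perfect cube.
  y = -2: RHS = -159 is not a perfect cube.
  y = 3: RHS = 611 is not a perfect cube.
  y = -3: RHS = -577 is not a perfect cube.
Continuing the search up to |y| = 30 finds no solutions either.
No (x, y) in the scanned range satisfies the equation.

No integer solutions with |y| ≤ 30.


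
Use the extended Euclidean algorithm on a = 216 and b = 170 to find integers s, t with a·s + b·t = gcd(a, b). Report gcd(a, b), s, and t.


Euclidean algorithm on (216, 170) — divide until remainder is 0:
  216 = 1 · 170 + 46
  170 = 3 · 46 + 32
  46 = 1 · 32 + 14
  32 = 2 · 14 + 4
  14 = 3 · 4 + 2
  4 = 2 · 2 + 0
gcd(216, 170) = 2.
Track Bezout coefficients alongside the remainders: start with r₀ = 216 = a·1 + b·0 (s = 1, t = 0) and r₁ = 170 = a·0 + b·1 (s = 0, t = 1); each new remainder r_{k+1} = r_{k-1} − q_k·r_k inherits s_{k+1} = s_{k-1} − q_k·s_k, t_{k+1} = t_{k-1} − q_k·t_k, so r_k = a·s_k + b·t_k at every step:
  q = 1: r = 46, s = 1 − 1·0 = 1, t = 0 − 1·1 = -1  (check: 216·1 + 170·(-1) = 46)
  q = 3: r = 32, s = 0 − 3·1 = -3, t = 1 − 3·(-1) = 4  (check: 216·(-3) + 170·4 = 32)
  q = 1: r = 14, s = 1 − 1·(-3) = 4, t = -1 − 1·4 = -5  (check: 216·4 + 170·(-5) = 14)
  q = 2: r = 4, s = -3 − 2·4 = -11, t = 4 − 2·(-5) = 14  (check: 216·(-11) + 170·14 = 4)
  q = 3: r = 2, s = 4 − 3·(-11) = 37, t = -5 − 3·14 = -47  (check: 216·37 + 170·(-47) = 2)
The row with r = 2 (the gcd) gives the Bezout coefficients s = 37, t = -47.
Result: 216 · (37) + 170 · (-47) = 2.

gcd(216, 170) = 2; s = 37, t = -47 (check: 216·37 + 170·(-47) = 2).


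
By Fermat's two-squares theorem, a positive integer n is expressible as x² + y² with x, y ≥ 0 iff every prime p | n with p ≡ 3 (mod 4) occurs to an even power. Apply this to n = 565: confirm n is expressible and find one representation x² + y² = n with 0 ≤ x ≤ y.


Step 1: Factor n = 565 = 5 · 113.
Step 2: Check the mod-4 condition on each prime factor: 5 ≡ 1 (mod 4), exponent 1; 113 ≡ 1 (mod 4), exponent 1.
All primes ≡ 3 (mod 4) appear to even exponent (or don't appear), so by the two-squares theorem n IS expressible as a sum of two squares.
Step 3: Build a representation. Here n = 5 · 113 is a product of primes ≡ 1 (mod 4). Each prime p ≡ 1 (mod 4) is itself a sum of two squares; find a² by testing p − a² for a perfect square:
  5: 5 − 1² = 4 = 2² ⇒ 5 = 1² + 2².
  113: 113 − 1² = 112, 113 − 2² = 109, 113 − 3² = 104, 113 − 4² = 97, 113 − 5² = 88, 113 − 6² = 77, 113 − 7² = 64 = 8² ⇒ 113 = 7² + 8².
  Combine using the Brahmagupta–Fibonacci identity (a² + b²)(c² + d²) = (ac − bd)² + (ad + bc)² = (ac + bd)² + (ad − bc)²:
  5 · 113 = 565: from (1² + 2²)(7² + 8²), take (1·7 − 2·8, 1·8 + 2·7) = (7 − 16, 8 + 14) = (-9, 22); dropping signs (only squares matter) gives (9, 22); check 9² + 22² = 81 + 484 = 565 ✓.
Step 4: Order so x ≤ y and verify: 9² + 22² = 81 + 484 = 565 = n. ✓

n = 565 = 9² + 22² (one valid representation with x ≤ y).


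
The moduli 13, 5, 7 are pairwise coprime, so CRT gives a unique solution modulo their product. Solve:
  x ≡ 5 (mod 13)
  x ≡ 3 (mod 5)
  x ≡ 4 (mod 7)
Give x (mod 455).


Moduli 13, 5, 7 are pairwise coprime; by CRT there is a unique solution modulo M = 13 · 5 · 7 = 455.
Solve pairwise, accumulating the modulus:
  Start with x ≡ 5 (mod 13).
  Combine with x ≡ 3 (mod 5): since gcd(13, 5) = 1, we get a unique residue mod 65.
    Write x = 5 + 13·t and substitute into x ≡ 3 (mod 5): 13·t ≡ 3 − 5 = -2 (mod 5).
    Reduce coefficients mod 5: 3·t ≡ 3 (mod 5).
    The inverse of 3 mod 5 is 2 (since 3·2 = 6 = 1·5 + 1), so t ≡ 2·3 = 6 ≡ 1 (mod 5).
    Then x = 5 + 13·1 = 18, valid modulo lcm(13, 5) = 65: x ≡ 18 (mod 65).
  Combine with x ≡ 4 (mod 7): since gcd(65, 7) = 1, we get a unique residue mod 455.
    Write x = 18 + 65·t and substitute into x ≡ 4 (mod 7): 65·t ≡ 4 − 18 = -14 (mod 7).
    Reduce coefficients mod 7: 2·t ≡ 0 (mod 7).
    The inverse of 2 mod 7 is 4 (since 2·4 = 8 = 1·7 + 1), so t ≡ 4·0 = 0 ≡ 0 (mod 7).
    Then x = 18 + 65·0 = 18, valid modulo lcm(65, 7) = 455: x ≡ 18 (mod 455).
Verify: 18 mod 13 = 5 ✓, 18 mod 5 = 3 ✓, 18 mod 7 = 4 ✓.

x ≡ 18 (mod 455).


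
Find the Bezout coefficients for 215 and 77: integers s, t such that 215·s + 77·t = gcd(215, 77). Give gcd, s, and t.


Euclidean algorithm on (215, 77) — divide until remainder is 0:
  215 = 2 · 77 + 61
  77 = 1 · 61 + 16
  61 = 3 · 16 + 13
  16 = 1 · 13 + 3
  13 = 4 · 3 + 1
  3 = 3 · 1 + 0
gcd(215, 77) = 1.
Track Bezout coefficients alongside the remainders: start with r₀ = 215 = a·1 + b·0 (s = 1, t = 0) and r₁ = 77 = a·0 + b·1 (s = 0, t = 1); each new remainder r_{k+1} = r_{k-1} − q_k·r_k inherits s_{k+1} = s_{k-1} − q_k·s_k, t_{k+1} = t_{k-1} − q_k·t_k, so r_k = a·s_k + b·t_k at every step:
  q = 2: r = 61, s = 1 − 2·0 = 1, t = 0 − 2·1 = -2  (check: 215·1 + 77·(-2) = 61)
  q = 1: r = 16, s = 0 − 1·1 = -1, t = 1 − 1·(-2) = 3  (check: 215·(-1) + 77·3 = 16)
  q = 3: r = 13, s = 1 − 3·(-1) = 4, t = -2 − 3·3 = -11  (check: 215·4 + 77·(-11) = 13)
  q = 1: r = 3, s = -1 − 1·4 = -5, t = 3 − 1·(-11) = 14  (check: 215·(-5) + 77·14 = 3)
  q = 4: r = 1, s = 4 − 4·(-5) = 24, t = -11 − 4·14 = -67  (check: 215·24 + 77·(-67) = 1)
The row with r = 1 (the gcd) gives the Bezout coefficients s = 24, t = -67.
Result: 215 · (24) + 77 · (-67) = 1.

gcd(215, 77) = 1; s = 24, t = -67 (check: 215·24 + 77·(-67) = 1).


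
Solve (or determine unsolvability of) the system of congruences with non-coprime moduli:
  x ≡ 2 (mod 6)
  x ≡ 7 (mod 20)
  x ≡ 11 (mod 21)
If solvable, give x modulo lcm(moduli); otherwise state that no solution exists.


Moduli 6, 20, 21 are not pairwise coprime, so CRT works modulo lcm(m_i) when all pairwise compatibility conditions hold.
Pairwise compatibility: gcd(m_i, m_j) must divide a_i - a_j for every pair.
Merge one congruence at a time:
  Start: x ≡ 2 (mod 6).
  Combine with x ≡ 7 (mod 20): gcd(6, 20) = 2, and 7 - 2 = 5 is NOT divisible by 2.
    ⇒ system is inconsistent (no integer solution).

No solution (the system is inconsistent).


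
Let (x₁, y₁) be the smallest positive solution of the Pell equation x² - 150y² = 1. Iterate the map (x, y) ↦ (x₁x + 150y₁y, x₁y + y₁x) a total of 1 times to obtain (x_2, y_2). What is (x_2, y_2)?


Step 1: Find the fundamental solution (x₁, y₁) of x² - 150y² = 1.
  Expand √150 as a continued fraction. a₀ = ⌊√150⌋ = 12; iterate m_{k+1} = d_k·a_k − m_k, d_{k+1} = (150 − m_{k+1}²)/d_k, a_{k+1} = ⌊(a₀ + m_{k+1})/d_{k+1}⌋ (starting m₀ = 0, d₀ = 1), with convergents p_k = a_k·p_{k-1} + p_{k-2}, q_k = a_k·q_{k-1} + q_{k-2} (p₋₁ = 1, q₋₁ = 0):
  k = 0: a₀ = 12; p₀/q₀ = 12/1; p₀² − 150·q₀² = 144 − 150 = -6.
  k = 1: m = 12, d = 6, a = ⌊(12 + 12)/6⌋ = 4; p/q = (4·12 + 1)/(4·1 + 0) = 49/4; p² − 150·q² = 2401 − 2400 = 1.
  The first convergent with p² − 150·q² = 1 gives the fundamental solution (x₁, y₁) = (49, 4).
Step 2: Apply the recurrence (x_{n+1}, y_{n+1}) = (x₁x_n + 150y₁y_n, x₁y_n + y₁x_n) repeatedly.
  From (x_1, y_1) = (49, 4): x_2 = 49·49 + 150·4·4 = 4801; y_2 = 49·4 + 4·49 = 392.
Step 3: Verify x_2² - 150·y_2² = 23049601 - 23049600 = 1 (should be 1). ✓

(x_1, y_1) = (49, 4); (x_2, y_2) = (4801, 392).


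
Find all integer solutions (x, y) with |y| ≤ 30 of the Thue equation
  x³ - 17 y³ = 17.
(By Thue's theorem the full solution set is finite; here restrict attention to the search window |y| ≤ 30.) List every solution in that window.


The equation is x³ - 17y³ = 17. For fixed y, x³ = 17·y³ + 17, so a solution requires the RHS to be a perfect cube.
Strategy: iterate y from -30 to 30, compute RHS = 17·y³ + 17, and check whether it is a (positive or negative) perfect cube.
Check small values of y:
  y = 0: RHS = 17 is not a perfect cube.
  y = 1: RHS = 34 is not a perfect cube.
  y = -1: RHS = 0 = (0)³ ⇒ x = 0 works.
  y = 2: RHS = 153 is not a perfect cube.
  y = -2: RHS = -119 is not a perfect cube.
  y = 3: RHS = 476 is not a perfect cube.
  y = -3: RHS = -442 is not a perfect cube.
Continuing the search up to |y| = 30 finds no further solutions beyond those listed.
Collected solutions: (0, -1).

Solutions (with |y| ≤ 30): (0, -1).


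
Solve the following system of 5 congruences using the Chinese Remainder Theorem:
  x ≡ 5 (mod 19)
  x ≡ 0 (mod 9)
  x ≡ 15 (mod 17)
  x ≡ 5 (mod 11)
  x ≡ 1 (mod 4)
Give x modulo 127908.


Product of moduli M = 19 · 9 · 17 · 11 · 4 = 127908.
Merge one congruence at a time:
  Start: x ≡ 5 (mod 19).
  Combine with x ≡ 0 (mod 9); new modulus lcm = 171.
    Write x = 5 + 19·t and substitute into x ≡ 0 (mod 9): 19·t ≡ 0 − 5 = -5 (mod 9).
    Reduce coefficients mod 9: 1·t ≡ 4 (mod 9).
    So t ≡ 4 (mod 9).
    Then x = 5 + 19·4 = 81, valid modulo lcm(19, 9) = 171: x ≡ 81 (mod 171).
  Combine with x ≡ 15 (mod 17); new modulus lcm = 2907.
    Write x = 81 + 171·t and substitute into x ≡ 15 (mod 17): 171·t ≡ 15 − 81 = -66 (mod 17).
    Reduce coefficients mod 17: 1·t ≡ 2 (mod 17).
    So t ≡ 2 (mod 17).
    Then x = 81 + 171·2 = 423, valid modulo lcm(171, 17) = 2907: x ≡ 423 (mod 2907).
  Combine with x ≡ 5 (mod 11); new modulus lcm = 31977.
    Write x = 423 + 2907·t and substitute into x ≡ 5 (mod 11): 2907·t ≡ 5 − 423 = -418 (mod 11).
    Reduce coefficients mod 11: 3·t ≡ 0 (mod 11).
    The inverse of 3 mod 11 is 4 (since 3·4 = 12 = 1·11 + 1), so t ≡ 4·0 = 0 ≡ 0 (mod 11).
    Then x = 423 + 2907·0 = 423, valid modulo lcm(2907, 11) = 31977: x ≡ 423 (mod 31977).
  Combine with x ≡ 1 (mod 4); new modulus lcm = 127908.
    Write x = 423 + 31977·t and substitute into x ≡ 1 (mod 4): 31977·t ≡ 1 − 423 = -422 (mod 4).
    Reduce coefficients mod 4: 1·t ≡ 2 (mod 4).
    So t ≡ 2 (mod 4).
    Then x = 423 + 31977·2 = 64377, valid modulo lcm(31977, 4) = 127908: x ≡ 64377 (mod 127908).
Verify against each original: 64377 mod 19 = 5, 64377 mod 9 = 0, 64377 mod 17 = 15, 64377 mod 11 = 5, 64377 mod 4 = 1.

x ≡ 64377 (mod 127908).


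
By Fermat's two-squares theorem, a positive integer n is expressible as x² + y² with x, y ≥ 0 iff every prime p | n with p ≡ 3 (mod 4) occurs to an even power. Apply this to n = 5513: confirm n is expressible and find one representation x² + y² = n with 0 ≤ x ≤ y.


Step 1: Factor n = 5513 = 37 · 149.
Step 2: Check the mod-4 condition on each prime factor: 37 ≡ 1 (mod 4), exponent 1; 149 ≡ 1 (mod 4), exponent 1.
All primes ≡ 3 (mod 4) appear to even exponent (or don't appear), so by the two-squares theorem n IS expressible as a sum of two squares.
Step 3: Build a representation. Here n = 37 · 149 is a product of primes ≡ 1 (mod 4). Each prime p ≡ 1 (mod 4) is itself a sum of two squares; find a² by testing p − a² for a perfect square:
  37: 37 − 1² = 36 = 6² ⇒ 37 = 1² + 6².
  149: 149 − 1² = 148, 149 − 2² = 145, 149 − 3² = 140, 149 − 4² = 133, 149 − 5² = 124, 149 − 6² = 113, 149 − 7² = 100 = 10² ⇒ 149 = 7² + 10².
  Combine using the Brahmagupta–Fibonacci identity (a² + b²)(c² + d²) = (ac − bd)² + (ad + bc)² = (ac + bd)² + (ad − bc)²:
  37 · 149 = 5513: from (1² + 6²)(7² + 10²), take (1·7 − 6·10, 1·10 + 6·7) = (7 − 60, 10 + 42) = (-53, 52); dropping signs (only squares matter) gives (53, 52); check 53² + 52² = 2809 + 2704 = 5513 ✓.
Step 4: Order so x ≤ y and verify: 52² + 53² = 2704 + 2809 = 5513 = n. ✓

n = 5513 = 52² + 53² (one valid representation with x ≤ y).


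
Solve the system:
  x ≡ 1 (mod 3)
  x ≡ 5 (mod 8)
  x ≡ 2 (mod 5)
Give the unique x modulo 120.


Moduli 3, 8, 5 are pairwise coprime; by CRT there is a unique solution modulo M = 3 · 8 · 5 = 120.
Solve pairwise, accumulating the modulus:
  Start with x ≡ 1 (mod 3).
  Combine with x ≡ 5 (mod 8): since gcd(3, 8) = 1, we get a unique residue mod 24.
    Write x = 1 + 3·t and substitute into x ≡ 5 (mod 8): 3·t ≡ 5 − 1 = 4 (mod 8).
    The inverse of 3 mod 8 is 3 (since 3·3 = 9 = 1·8 + 1), so t ≡ 3·4 = 12 ≡ 4 (mod 8).
    Then x = 1 + 3·4 = 13, valid modulo lcm(3, 8) = 24: x ≡ 13 (mod 24).
  Combine with x ≡ 2 (mod 5): since gcd(24, 5) = 1, we get a unique residue mod 120.
    Write x = 13 + 24·t and substitute into x ≡ 2 (mod 5): 24·t ≡ 2 − 13 = -11 (mod 5).
    Reduce coefficients mod 5: 4·t ≡ 4 (mod 5).
    The inverse of 4 mod 5 is 4 (since 4·4 = 16 = 3·5 + 1), so t ≡ 4·4 = 16 ≡ 1 (mod 5).
    Then x = 13 + 24·1 = 37, valid modulo lcm(24, 5) = 120: x ≡ 37 (mod 120).
Verify: 37 mod 3 = 1 ✓, 37 mod 8 = 5 ✓, 37 mod 5 = 2 ✓.

x ≡ 37 (mod 120).


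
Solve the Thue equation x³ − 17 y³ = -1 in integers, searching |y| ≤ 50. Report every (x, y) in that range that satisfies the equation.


The equation is x³ - 17y³ = -1. For fixed y, x³ = 17·y³ − 1, so a solution requires the RHS to be a perfect cube.
Strategy: iterate y from -50 to 50, compute RHS = 17·y³ − 1, and check whether it is a (positive or negative) perfect cube.
Check small values of y:
  y = 0: RHS = -1 = (-1)³ ⇒ x = -1 works.
  y = 1: RHS = 16 is not a perfect cube.
  y = -1: RHS = -18 is not a perfect cube.
  y = 2: RHS = 135 is not a perfect cube.
  y = -2: RHS = -137 is not a perfect cube.
  y = 3: RHS = 458 is not a perfect cube.
  y = -3: RHS = -460 is not a perfect cube.
Continuing, at y = -7: RHS = -5832 = (-18)³ ⇒ x = -18 works.
Searching the remaining y in |y| ≤ 50 finds no further solutions.
Collected solutions: (-1, 0), (-18, -7).

Solutions (with |y| ≤ 50): (-1, 0), (-18, -7).


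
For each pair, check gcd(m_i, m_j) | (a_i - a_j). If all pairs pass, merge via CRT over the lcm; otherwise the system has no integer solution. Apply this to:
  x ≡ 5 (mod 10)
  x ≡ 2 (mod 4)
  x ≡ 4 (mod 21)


Moduli 10, 4, 21 are not pairwise coprime, so CRT works modulo lcm(m_i) when all pairwise compatibility conditions hold.
Pairwise compatibility: gcd(m_i, m_j) must divide a_i - a_j for every pair.
Merge one congruence at a time:
  Start: x ≡ 5 (mod 10).
  Combine with x ≡ 2 (mod 4): gcd(10, 4) = 2, and 2 - 5 = -3 is NOT divisible by 2.
    ⇒ system is inconsistent (no integer solution).

No solution (the system is inconsistent).


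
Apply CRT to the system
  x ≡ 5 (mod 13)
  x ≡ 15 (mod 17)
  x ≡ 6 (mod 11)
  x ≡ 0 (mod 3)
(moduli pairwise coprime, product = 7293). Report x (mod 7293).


Product of moduli M = 13 · 17 · 11 · 3 = 7293.
Merge one congruence at a time:
  Start: x ≡ 5 (mod 13).
  Combine with x ≡ 15 (mod 17); new modulus lcm = 221.
    Write x = 5 + 13·t and substitute into x ≡ 15 (mod 17): 13·t ≡ 15 − 5 = 10 (mod 17).
    The inverse of 13 mod 17 is 4 (since 13·4 = 52 = 3·17 + 1), so t ≡ 4·10 = 40 ≡ 6 (mod 17).
    Then x = 5 + 13·6 = 83, valid modulo lcm(13, 17) = 221: x ≡ 83 (mod 221).
  Combine with x ≡ 6 (mod 11); new modulus lcm = 2431.
    Write x = 83 + 221·t and substitute into x ≡ 6 (mod 11): 221·t ≡ 6 − 83 = -77 (mod 11).
    Reduce coefficients mod 11: 1·t ≡ 0 (mod 11).
    So t ≡ 0 (mod 11).
    Then x = 83 + 221·0 = 83, valid modulo lcm(221, 11) = 2431: x ≡ 83 (mod 2431).
  Combine with x ≡ 0 (mod 3); new modulus lcm = 7293.
    Write x = 83 + 2431·t and substitute into x ≡ 0 (mod 3): 2431·t ≡ 0 − 83 = -83 (mod 3).
    Reduce coefficients mod 3: 1·t ≡ 1 (mod 3).
    So t ≡ 1 (mod 3).
    Then x = 83 + 2431·1 = 2514, valid modulo lcm(2431, 3) = 7293: x ≡ 2514 (mod 7293).
Verify against each original: 2514 mod 13 = 5, 2514 mod 17 = 15, 2514 mod 11 = 6, 2514 mod 3 = 0.

x ≡ 2514 (mod 7293).


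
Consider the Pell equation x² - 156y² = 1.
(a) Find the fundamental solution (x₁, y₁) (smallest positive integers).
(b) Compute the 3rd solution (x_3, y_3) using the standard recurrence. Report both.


Step 1: Find the fundamental solution (x₁, y₁) of x² - 156y² = 1.
  Expand √156 as a continued fraction. a₀ = ⌊√156⌋ = 12; iterate m_{k+1} = d_k·a_k − m_k, d_{k+1} = (156 − m_{k+1}²)/d_k, a_{k+1} = ⌊(a₀ + m_{k+1})/d_{k+1}⌋ (starting m₀ = 0, d₀ = 1), with convergents p_k = a_k·p_{k-1} + p_{k-2}, q_k = a_k·q_{k-1} + q_{k-2} (p₋₁ = 1, q₋₁ = 0):
  k = 0: a₀ = 12; p₀/q₀ = 12/1; p₀² − 156·q₀² = 144 − 156 = -12.
  k = 1: m = 12, d = 12, a = ⌊(12 + 12)/12⌋ = 2; p/q = (2·12 + 1)/(2·1 + 0) = 25/2; p² − 156·q² = 625 − 624 = 1.
  The first convergent with p² − 156·q² = 1 gives the fundamental solution (x₁, y₁) = (25, 2).
Step 2: Apply the recurrence (x_{n+1}, y_{n+1}) = (x₁x_n + 156y₁y_n, x₁y_n + y₁x_n) repeatedly.
  From (x_1, y_1) = (25, 2): x_2 = 25·25 + 156·2·2 = 1249; y_2 = 25·2 + 2·25 = 100.
  From (x_2, y_2) = (1249, 100): x_3 = 25·1249 + 156·2·100 = 62425; y_3 = 25·100 + 2·1249 = 4998.
Step 3: Verify x_3² - 156·y_3² = 3896880625 - 3896880624 = 1 (should be 1). ✓

(x_1, y_1) = (25, 2); (x_3, y_3) = (62425, 4998).


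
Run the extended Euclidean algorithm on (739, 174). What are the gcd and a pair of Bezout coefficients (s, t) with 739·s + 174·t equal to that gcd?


Euclidean algorithm on (739, 174) — divide until remainder is 0:
  739 = 4 · 174 + 43
  174 = 4 · 43 + 2
  43 = 21 · 2 + 1
  2 = 2 · 1 + 0
gcd(739, 174) = 1.
Track Bezout coefficients alongside the remainders: start with r₀ = 739 = a·1 + b·0 (s = 1, t = 0) and r₁ = 174 = a·0 + b·1 (s = 0, t = 1); each new remainder r_{k+1} = r_{k-1} − q_k·r_k inherits s_{k+1} = s_{k-1} − q_k·s_k, t_{k+1} = t_{k-1} − q_k·t_k, so r_k = a·s_k + b·t_k at every step:
  q = 4: r = 43, s = 1 − 4·0 = 1, t = 0 − 4·1 = -4  (check: 739·1 + 174·(-4) = 43)
  q = 4: r = 2, s = 0 − 4·1 = -4, t = 1 − 4·(-4) = 17  (check: 739·(-4) + 174·17 = 2)
  q = 21: r = 1, s = 1 − 21·(-4) = 85, t = -4 − 21·17 = -361  (check: 739·85 + 174·(-361) = 1)
The row with r = 1 (the gcd) gives the Bezout coefficients s = 85, t = -361.
Result: 739 · (85) + 174 · (-361) = 1.

gcd(739, 174) = 1; s = 85, t = -361 (check: 739·85 + 174·(-361) = 1).


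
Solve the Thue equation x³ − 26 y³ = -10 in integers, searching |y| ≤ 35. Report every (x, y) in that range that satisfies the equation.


The equation is x³ - 26y³ = -10. For fixed y, x³ = 26·y³ − 10, so a solution requires the RHS to be a perfect cube.
Strategy: iterate y from -35 to 35, compute RHS = 26·y³ − 10, and check whether it is a (positive or negative) perfect cube.
Check small values of y:
  y = 0: RHS = -10 is not a perfect cube.
  y = 1: RHS = 16 is not a perfect cube.
  y = -1: RHS = -36 is not a perfect cube.
  y = 2: RHS = 198 is not a perfect cube.
  y = -2: RHS = -218 is not a perfect cube.
  y = 3: RHS = 692 is not a perfect cube.
  y = -3: RHS = -712 is not a perfect cube.
Continuing the search up to |y| = 35 finds no solutions either.
No (x, y) in the scanned range satisfies the equation.

No integer solutions with |y| ≤ 35.


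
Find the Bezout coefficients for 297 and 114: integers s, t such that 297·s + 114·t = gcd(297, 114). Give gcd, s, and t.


Euclidean algorithm on (297, 114) — divide until remainder is 0:
  297 = 2 · 114 + 69
  114 = 1 · 69 + 45
  69 = 1 · 45 + 24
  45 = 1 · 24 + 21
  24 = 1 · 21 + 3
  21 = 7 · 3 + 0
gcd(297, 114) = 3.
Track Bezout coefficients alongside the remainders: start with r₀ = 297 = a·1 + b·0 (s = 1, t = 0) and r₁ = 114 = a·0 + b·1 (s = 0, t = 1); each new remainder r_{k+1} = r_{k-1} − q_k·r_k inherits s_{k+1} = s_{k-1} − q_k·s_k, t_{k+1} = t_{k-1} − q_k·t_k, so r_k = a·s_k + b·t_k at every step:
  q = 2: r = 69, s = 1 − 2·0 = 1, t = 0 − 2·1 = -2  (check: 297·1 + 114·(-2) = 69)
  q = 1: r = 45, s = 0 − 1·1 = -1, t = 1 − 1·(-2) = 3  (check: 297·(-1) + 114·3 = 45)
  q = 1: r = 24, s = 1 − 1·(-1) = 2, t = -2 − 1·3 = -5  (check: 297·2 + 114·(-5) = 24)
  q = 1: r = 21, s = -1 − 1·2 = -3, t = 3 − 1·(-5) = 8  (check: 297·(-3) + 114·8 = 21)
  q = 1: r = 3, s = 2 − 1·(-3) = 5, t = -5 − 1·8 = -13  (check: 297·5 + 114·(-13) = 3)
The row with r = 3 (the gcd) gives the Bezout coefficients s = 5, t = -13.
Result: 297 · (5) + 114 · (-13) = 3.

gcd(297, 114) = 3; s = 5, t = -13 (check: 297·5 + 114·(-13) = 3).


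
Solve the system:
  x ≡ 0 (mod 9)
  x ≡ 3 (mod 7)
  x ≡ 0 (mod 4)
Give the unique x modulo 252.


Moduli 9, 7, 4 are pairwise coprime; by CRT there is a unique solution modulo M = 9 · 7 · 4 = 252.
Solve pairwise, accumulating the modulus:
  Start with x ≡ 0 (mod 9).
  Combine with x ≡ 3 (mod 7): since gcd(9, 7) = 1, we get a unique residue mod 63.
    Write x = 0 + 9·t and substitute into x ≡ 3 (mod 7): 9·t ≡ 3 − 0 = 3 (mod 7).
    Reduce coefficients mod 7: 2·t ≡ 3 (mod 7).
    The inverse of 2 mod 7 is 4 (since 2·4 = 8 = 1·7 + 1), so t ≡ 4·3 = 12 ≡ 5 (mod 7).
    Then x = 0 + 9·5 = 45, valid modulo lcm(9, 7) = 63: x ≡ 45 (mod 63).
  Combine with x ≡ 0 (mod 4): since gcd(63, 4) = 1, we get a unique residue mod 252.
    Write x = 45 + 63·t and substitute into x ≡ 0 (mod 4): 63·t ≡ 0 − 45 = -45 (mod 4).
    Reduce coefficients mod 4: 3·t ≡ 3 (mod 4).
    The inverse of 3 mod 4 is 3 (since 3·3 = 9 = 2·4 + 1), so t ≡ 3·3 = 9 ≡ 1 (mod 4).
    Then x = 45 + 63·1 = 108, valid modulo lcm(63, 4) = 252: x ≡ 108 (mod 252).
Verify: 108 mod 9 = 0 ✓, 108 mod 7 = 3 ✓, 108 mod 4 = 0 ✓.

x ≡ 108 (mod 252).


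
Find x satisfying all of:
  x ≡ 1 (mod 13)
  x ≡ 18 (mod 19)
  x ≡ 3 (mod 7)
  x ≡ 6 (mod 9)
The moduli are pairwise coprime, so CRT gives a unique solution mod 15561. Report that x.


Product of moduli M = 13 · 19 · 7 · 9 = 15561.
Merge one congruence at a time:
  Start: x ≡ 1 (mod 13).
  Combine with x ≡ 18 (mod 19); new modulus lcm = 247.
    Write x = 1 + 13·t and substitute into x ≡ 18 (mod 19): 13·t ≡ 18 − 1 = 17 (mod 19).
    The inverse of 13 mod 19 is 3 (since 13·3 = 39 = 2·19 + 1), so t ≡ 3·17 = 51 ≡ 13 (mod 19).
    Then x = 1 + 13·13 = 170, valid modulo lcm(13, 19) = 247: x ≡ 170 (mod 247).
  Combine with x ≡ 3 (mod 7); new modulus lcm = 1729.
    Write x = 170 + 247·t and substitute into x ≡ 3 (mod 7): 247·t ≡ 3 − 170 = -167 (mod 7).
    Reduce coefficients mod 7: 2·t ≡ 1 (mod 7).
    The inverse of 2 mod 7 is 4 (since 2·4 = 8 = 1·7 + 1), so t ≡ 4·1 = 4 ≡ 4 (mod 7).
    Then x = 170 + 247·4 = 1158, valid modulo lcm(247, 7) = 1729: x ≡ 1158 (mod 1729).
  Combine with x ≡ 6 (mod 9); new modulus lcm = 15561.
    Write x = 1158 + 1729·t and substitute into x ≡ 6 (mod 9): 1729·t ≡ 6 − 1158 = -1152 (mod 9).
    Reduce coefficients mod 9: 1·t ≡ 0 (mod 9).
    So t ≡ 0 (mod 9).
    Then x = 1158 + 1729·0 = 1158, valid modulo lcm(1729, 9) = 15561: x ≡ 1158 (mod 15561).
Verify against each original: 1158 mod 13 = 1, 1158 mod 19 = 18, 1158 mod 7 = 3, 1158 mod 9 = 6.

x ≡ 1158 (mod 15561).


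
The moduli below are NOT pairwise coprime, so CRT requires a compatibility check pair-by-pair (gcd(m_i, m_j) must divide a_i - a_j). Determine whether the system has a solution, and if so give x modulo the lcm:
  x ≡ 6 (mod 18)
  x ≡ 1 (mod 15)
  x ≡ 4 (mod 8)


Moduli 18, 15, 8 are not pairwise coprime, so CRT works modulo lcm(m_i) when all pairwise compatibility conditions hold.
Pairwise compatibility: gcd(m_i, m_j) must divide a_i - a_j for every pair.
Merge one congruence at a time:
  Start: x ≡ 6 (mod 18).
  Combine with x ≡ 1 (mod 15): gcd(18, 15) = 3, and 1 - 6 = -5 is NOT divisible by 3.
    ⇒ system is inconsistent (no integer solution).

No solution (the system is inconsistent).


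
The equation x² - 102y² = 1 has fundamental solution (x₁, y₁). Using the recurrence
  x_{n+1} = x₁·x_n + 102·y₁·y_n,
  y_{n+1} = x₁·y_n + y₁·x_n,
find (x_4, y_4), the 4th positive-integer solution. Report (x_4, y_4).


Step 1: Find the fundamental solution (x₁, y₁) of x² - 102y² = 1.
  Expand √102 as a continued fraction. a₀ = ⌊√102⌋ = 10; iterate m_{k+1} = d_k·a_k − m_k, d_{k+1} = (102 − m_{k+1}²)/d_k, a_{k+1} = ⌊(a₀ + m_{k+1})/d_{k+1}⌋ (starting m₀ = 0, d₀ = 1), with convergents p_k = a_k·p_{k-1} + p_{k-2}, q_k = a_k·q_{k-1} + q_{k-2} (p₋₁ = 1, q₋₁ = 0):
  k = 0: a₀ = 10; p₀/q₀ = 10/1; p₀² − 102·q₀² = 100 − 102 = -2.
  k = 1: m = 10, d = 2, a = ⌊(10 + 10)/2⌋ = 10; p/q = (10·10 + 1)/(10·1 + 0) = 101/10; p² − 102·q² = 10201 − 10200 = 1.
  The first convergent with p² − 102·q² = 1 gives the fundamental solution (x₁, y₁) = (101, 10).
Step 2: Apply the recurrence (x_{n+1}, y_{n+1}) = (x₁x_n + 102y₁y_n, x₁y_n + y₁x_n) repeatedly.
  From (x_1, y_1) = (101, 10): x_2 = 101·101 + 102·10·10 = 20401; y_2 = 101·10 + 10·101 = 2020.
  From (x_2, y_2) = (20401, 2020): x_3 = 101·20401 + 102·10·2020 = 4120901; y_3 = 101·2020 + 10·20401 = 408030.
  From (x_3, y_3) = (4120901, 408030): x_4 = 101·4120901 + 102·10·408030 = 832401601; y_4 = 101·408030 + 10·4120901 = 82420040.
Step 3: Verify x_4² - 102·y_4² = 692892425347363201 - 692892425347363200 = 1 (should be 1). ✓

(x_1, y_1) = (101, 10); (x_4, y_4) = (832401601, 82420040).


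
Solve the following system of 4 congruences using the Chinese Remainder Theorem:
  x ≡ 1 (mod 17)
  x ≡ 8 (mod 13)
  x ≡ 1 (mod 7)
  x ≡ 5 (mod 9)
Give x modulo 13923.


Product of moduli M = 17 · 13 · 7 · 9 = 13923.
Merge one congruence at a time:
  Start: x ≡ 1 (mod 17).
  Combine with x ≡ 8 (mod 13); new modulus lcm = 221.
    Write x = 1 + 17·t and substitute into x ≡ 8 (mod 13): 17·t ≡ 8 − 1 = 7 (mod 13).
    Reduce coefficients mod 13: 4·t ≡ 7 (mod 13).
    The inverse of 4 mod 13 is 10 (since 4·10 = 40 = 3·13 + 1), so t ≡ 10·7 = 70 ≡ 5 (mod 13).
    Then x = 1 + 17·5 = 86, valid modulo lcm(17, 13) = 221: x ≡ 86 (mod 221).
  Combine with x ≡ 1 (mod 7); new modulus lcm = 1547.
    Write x = 86 + 221·t and substitute into x ≡ 1 (mod 7): 221·t ≡ 1 − 86 = -85 (mod 7).
    Reduce coefficients mod 7: 4·t ≡ 6 (mod 7).
    The inverse of 4 mod 7 is 2 (since 4·2 = 8 = 1·7 + 1), so t ≡ 2·6 = 12 ≡ 5 (mod 7).
    Then x = 86 + 221·5 = 1191, valid modulo lcm(221, 7) = 1547: x ≡ 1191 (mod 1547).
  Combine with x ≡ 5 (mod 9); new modulus lcm = 13923.
    Write x = 1191 + 1547·t and substitute into x ≡ 5 (mod 9): 1547·t ≡ 5 − 1191 = -1186 (mod 9).
    Reduce coefficients mod 9: 8·t ≡ 2 (mod 9).
    The inverse of 8 mod 9 is 8 (since 8·8 = 64 = 7·9 + 1), so t ≡ 8·2 = 16 ≡ 7 (mod 9).
    Then x = 1191 + 1547·7 = 12020, valid modulo lcm(1547, 9) = 13923: x ≡ 12020 (mod 13923).
Verify against each original: 12020 mod 17 = 1, 12020 mod 13 = 8, 12020 mod 7 = 1, 12020 mod 9 = 5.

x ≡ 12020 (mod 13923).


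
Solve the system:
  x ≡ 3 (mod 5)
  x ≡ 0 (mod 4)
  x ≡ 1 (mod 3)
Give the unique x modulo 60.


Moduli 5, 4, 3 are pairwise coprime; by CRT there is a unique solution modulo M = 5 · 4 · 3 = 60.
Solve pairwise, accumulating the modulus:
  Start with x ≡ 3 (mod 5).
  Combine with x ≡ 0 (mod 4): since gcd(5, 4) = 1, we get a unique residue mod 20.
    Write x = 3 + 5·t and substitute into x ≡ 0 (mod 4): 5·t ≡ 0 − 3 = -3 (mod 4).
    Reduce coefficients mod 4: 1·t ≡ 1 (mod 4).
    So t ≡ 1 (mod 4).
    Then x = 3 + 5·1 = 8, valid modulo lcm(5, 4) = 20: x ≡ 8 (mod 20).
  Combine with x ≡ 1 (mod 3): since gcd(20, 3) = 1, we get a unique residue mod 60.
    Write x = 8 + 20·t and substitute into x ≡ 1 (mod 3): 20·t ≡ 1 − 8 = -7 (mod 3).
    Reduce coefficients mod 3: 2·t ≡ 2 (mod 3).
    The inverse of 2 mod 3 is 2 (since 2·2 = 4 = 1·3 + 1), so t ≡ 2·2 = 4 ≡ 1 (mod 3).
    Then x = 8 + 20·1 = 28, valid modulo lcm(20, 3) = 60: x ≡ 28 (mod 60).
Verify: 28 mod 5 = 3 ✓, 28 mod 4 = 0 ✓, 28 mod 3 = 1 ✓.

x ≡ 28 (mod 60).
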